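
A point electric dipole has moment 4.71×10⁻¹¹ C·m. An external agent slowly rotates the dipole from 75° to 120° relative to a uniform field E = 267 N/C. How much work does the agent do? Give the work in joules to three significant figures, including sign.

W_ext = ΔU = U(θ₂) − U(θ₁) = −pE cosθ₂ − (−pE cosθ₁) = pE(cosθ₁ − cosθ₂).
W = (4.71×10⁻¹¹)(267)·(cos75° − cos120°) = (1.258×10⁻⁸)·(+0.7588) = 9.543×10⁻⁹ J.

W ≈ 9.54×10⁻⁹ J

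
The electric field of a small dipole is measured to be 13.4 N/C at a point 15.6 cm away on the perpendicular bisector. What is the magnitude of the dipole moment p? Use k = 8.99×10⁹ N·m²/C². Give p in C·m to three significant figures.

In the equatorial plane E = kp/r³, so p = Er³/(k).
p = (13.4)·(0.156)³ / (8.99×10⁹) = 5.659×10⁻¹² C·m.

p ≈ 5.66×10⁻¹² C·m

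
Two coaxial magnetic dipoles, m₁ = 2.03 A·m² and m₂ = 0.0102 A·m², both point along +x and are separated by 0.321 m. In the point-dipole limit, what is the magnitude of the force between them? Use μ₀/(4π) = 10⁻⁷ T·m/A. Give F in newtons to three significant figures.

On-axis B of dipole 1: B = (μ₀/4π)·2m₁/r³. Force on dipole 2: F = m₂·dB/dr.
dB/dr = −(μ₀/4π)·6m₁/r⁴, so |F| = (μ₀/4π)·6m₁m₂/r⁴.
F = 6(10⁻⁷)(2.03)(0.0102)/(0.321)⁴ = 1.170×10⁻⁶ N.

F ≈ 1.17×10⁻⁶ N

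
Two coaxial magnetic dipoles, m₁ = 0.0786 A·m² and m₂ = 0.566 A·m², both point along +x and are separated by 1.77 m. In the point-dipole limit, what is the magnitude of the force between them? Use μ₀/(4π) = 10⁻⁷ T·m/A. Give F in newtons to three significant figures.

F ≈ 2.72×10⁻⁹ N

On-axis B of dipole 1: B = (μ₀/4π)·2m₁/r³. Force on dipole 2: F = m₂·dB/dr.
dB/dr = −(μ₀/4π)·6m₁/r⁴, so |F| = (μ₀/4π)·6m₁m₂/r⁴.
F = 6(10⁻⁷)(0.0786)(0.566)/(1.77)⁴ = 2.720×10⁻⁹ N.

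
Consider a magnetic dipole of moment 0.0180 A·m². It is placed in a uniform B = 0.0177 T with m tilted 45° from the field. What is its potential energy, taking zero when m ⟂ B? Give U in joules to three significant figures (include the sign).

U = −m·B = −mB cosθ.
U = −(0.0180)(0.0177)·cos45° = -2.253×10⁻⁴ J.

U ≈ -2.25×10⁻⁴ J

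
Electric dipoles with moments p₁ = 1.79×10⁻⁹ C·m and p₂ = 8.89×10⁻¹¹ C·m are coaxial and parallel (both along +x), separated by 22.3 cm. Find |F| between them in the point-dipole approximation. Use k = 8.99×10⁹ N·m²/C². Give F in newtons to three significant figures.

On-axis field of dipole 1 at distance r: E = 2kp₁/r³. Force on dipole 2 is F = p₂·dE/dr (gradient along axis).
dE/dr = −6kp₁/r⁴, so |F| = 6kp₁p₂/r⁴ (attractive for aligned moments).
F = 6(8.99×10⁹)(1.79×10⁻⁹)(8.89×10⁻¹¹)/(0.223)⁴ = 3.471×10⁻⁶ N.

F ≈ 3.47×10⁻⁶ N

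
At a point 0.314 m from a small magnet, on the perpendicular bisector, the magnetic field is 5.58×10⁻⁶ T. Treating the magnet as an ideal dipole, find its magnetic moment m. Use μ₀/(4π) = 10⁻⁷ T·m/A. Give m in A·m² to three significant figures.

In the equatorial plane B = (μ₀/4π)·m/r³, so m = Br³·4π/(μ₀).
m = (5.58×10⁻⁶)·(0.314)³ / (10⁻⁷) = 1.728 A·m².

m ≈ 1.73 A·m²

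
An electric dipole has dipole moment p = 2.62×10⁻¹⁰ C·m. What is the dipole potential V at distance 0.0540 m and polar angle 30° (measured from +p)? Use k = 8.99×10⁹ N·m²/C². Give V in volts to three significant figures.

The dipole potential is V = kp cosθ / r².
V = (8.99×10⁹)(2.62×10⁻¹⁰)·cos30° / (0.0540)² = 699.5 V.

V ≈ 700 V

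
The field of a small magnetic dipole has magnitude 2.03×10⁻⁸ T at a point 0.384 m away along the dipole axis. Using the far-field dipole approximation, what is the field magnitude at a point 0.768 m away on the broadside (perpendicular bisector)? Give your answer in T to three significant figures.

B ≈ 1.27×10⁻⁹ T

Dipole fields scale as 1/r³ in the far field.
The axial field is twice the equatorial field at the same r, so the geometry factor is 1/2.
B₂ = B₁ · (1/2) · (r₁/r₂)³ = 2.03×10⁻⁸ · 0.5 · (0.384/0.768)³.
(r₁/r₂)³ = (0.5)³ = 0.125.
B₂ ≈ 1.269×10⁻⁹ T.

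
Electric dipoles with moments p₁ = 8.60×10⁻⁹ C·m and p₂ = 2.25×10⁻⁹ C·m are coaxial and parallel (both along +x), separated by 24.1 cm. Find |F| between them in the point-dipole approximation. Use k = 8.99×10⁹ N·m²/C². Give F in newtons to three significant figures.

F ≈ 3.09×10⁻⁴ N

On-axis field of dipole 1 at distance r: E = 2kp₁/r³. Force on dipole 2 is F = p₂·dE/dr (gradient along axis).
dE/dr = −6kp₁/r⁴, so |F| = 6kp₁p₂/r⁴ (attractive for aligned moments).
F = 6(8.99×10⁹)(8.60×10⁻⁹)(2.25×10⁻⁹)/(0.241)⁴ = 3.094×10⁻⁴ N.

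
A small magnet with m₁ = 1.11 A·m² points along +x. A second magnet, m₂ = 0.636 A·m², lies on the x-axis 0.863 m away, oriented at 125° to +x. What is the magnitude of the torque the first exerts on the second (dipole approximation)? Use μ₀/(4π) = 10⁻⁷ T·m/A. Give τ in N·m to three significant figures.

τ ≈ 1.80×10⁻⁷ N·m

Dipole B is on the axis of dipole A, so B₁ there is axial: B₁ = (μ₀/4π)·2m₁/r³ along +x.
B₁ = 2(10⁻⁷)(1.11)/(0.863)³ = 3.454×10⁻⁷ T.
τ = m₂ B₁ sinθ.
τ = (0.636)(3.454×10⁻⁷)·sin125° = 1.799×10⁻⁷ N·m.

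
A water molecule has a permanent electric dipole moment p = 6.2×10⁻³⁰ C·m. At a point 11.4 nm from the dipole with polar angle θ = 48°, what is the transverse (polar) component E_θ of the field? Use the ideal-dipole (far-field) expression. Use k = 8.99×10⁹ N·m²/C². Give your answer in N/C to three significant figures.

For a dipole, E_θ = (kp sinθ)/r³.
kp/r³ = (8.99×10⁹)(6.20×10⁻³⁰)/(1.14×10⁻⁸)³ = 3.762×10⁴ N/C.
E_θ = 3.762×10⁴·sin48° = 2.796×10⁴ N/C.

E_θ ≈ 2.80×10⁴ N/C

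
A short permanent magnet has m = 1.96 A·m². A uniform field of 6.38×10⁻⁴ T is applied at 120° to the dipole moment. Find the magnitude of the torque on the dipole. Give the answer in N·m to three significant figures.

τ ≈ 0.00108 N·m

Torque on a magnetic dipole: τ = mB sinθ.
τ = (1.96)(6.38×10⁻⁴)·sin120° = 0.001083 N·m.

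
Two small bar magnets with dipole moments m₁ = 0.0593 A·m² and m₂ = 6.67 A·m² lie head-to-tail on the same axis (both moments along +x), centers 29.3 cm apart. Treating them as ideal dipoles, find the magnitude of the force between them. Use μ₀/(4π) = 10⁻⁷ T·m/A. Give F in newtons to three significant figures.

F ≈ 3.22×10⁻⁵ N

On-axis B of dipole 1: B = (μ₀/4π)·2m₁/r³. Force on dipole 2: F = m₂·dB/dr.
dB/dr = −(μ₀/4π)·6m₁/r⁴, so |F| = (μ₀/4π)·6m₁m₂/r⁴.
F = 6(10⁻⁷)(0.0593)(6.67)/(0.293)⁴ = 3.220×10⁻⁵ N.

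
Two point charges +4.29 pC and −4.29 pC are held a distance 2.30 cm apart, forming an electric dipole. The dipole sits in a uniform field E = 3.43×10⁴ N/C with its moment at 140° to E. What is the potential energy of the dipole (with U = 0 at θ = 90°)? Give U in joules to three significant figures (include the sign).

U ≈ 2.59×10⁻⁹ J

Dipole moment p = qd = (4.29×10⁻¹² C)(0.0230 m) = 9.867×10⁻¹⁴ C·m.
U = −p·E = −pE cosθ.
U = −(9.867×10⁻¹⁴)(3.43×10⁴)·cos140° = 2.593×10⁻⁹ J.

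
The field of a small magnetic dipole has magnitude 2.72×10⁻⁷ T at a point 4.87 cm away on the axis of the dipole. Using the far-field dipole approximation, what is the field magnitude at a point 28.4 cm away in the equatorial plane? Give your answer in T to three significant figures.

B ≈ 6.86×10⁻¹⁰ T

Dipole fields scale as 1/r³ in the far field.
The axial field is twice the equatorial field at the same r, so the geometry factor is 1/2.
B₂ = B₁ · (1/2) · (r₁/r₂)³ = 2.72×10⁻⁷ · 0.5 · (4.87/28.4)³.
(r₁/r₂)³ = (0.1715)³ = 0.005042.
B₂ ≈ 6.858×10⁻¹⁰ T.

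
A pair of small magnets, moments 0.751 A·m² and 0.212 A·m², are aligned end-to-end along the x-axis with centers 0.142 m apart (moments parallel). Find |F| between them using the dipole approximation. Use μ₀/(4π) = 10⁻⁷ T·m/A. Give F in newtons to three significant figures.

F ≈ 2.35×10⁻⁴ N

On-axis B of dipole 1: B = (μ₀/4π)·2m₁/r³. Force on dipole 2: F = m₂·dB/dr.
dB/dr = −(μ₀/4π)·6m₁/r⁴, so |F| = (μ₀/4π)·6m₁m₂/r⁴.
F = 6(10⁻⁷)(0.751)(0.212)/(0.142)⁴ = 2.349×10⁻⁴ N.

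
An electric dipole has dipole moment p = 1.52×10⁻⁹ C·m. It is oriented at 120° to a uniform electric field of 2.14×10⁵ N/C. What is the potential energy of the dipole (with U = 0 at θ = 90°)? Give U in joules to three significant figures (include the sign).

U = −p·E = −pE cosθ.
U = −(1.52×10⁻⁹)(2.14×10⁵)·cos120° = 1.626×10⁻⁴ J.

U ≈ 1.63×10⁻⁴ J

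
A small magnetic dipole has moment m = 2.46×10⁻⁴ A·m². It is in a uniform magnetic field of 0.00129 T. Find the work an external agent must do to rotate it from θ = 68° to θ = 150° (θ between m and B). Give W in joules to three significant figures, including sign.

W_ext = ΔU = −mB cosθ₂ + mB cosθ₁ = mB(cosθ₁ − cosθ₂).
W = (2.46×10⁻⁴)(0.00129)·(cos68° − cos150°) = (3.173×10⁻⁷)·(+1.2406) = 3.937×10⁻⁷ J.

W ≈ 3.94×10⁻⁷ J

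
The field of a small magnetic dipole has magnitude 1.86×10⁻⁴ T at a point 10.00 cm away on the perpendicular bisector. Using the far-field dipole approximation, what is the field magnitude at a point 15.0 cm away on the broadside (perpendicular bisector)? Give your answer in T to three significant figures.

Dipole fields scale as 1/r³ in the far field; the geometry is the same at both points.
B₂ = B₁ · (r₁/r₂)³ = 1.86×10⁻⁴ · (10.00/15.0)³.
(r₁/r₂)³ = (0.6667)³ = 0.2963.
B₂ ≈ 5.511×10⁻⁵ T.

B ≈ 5.51×10⁻⁵ T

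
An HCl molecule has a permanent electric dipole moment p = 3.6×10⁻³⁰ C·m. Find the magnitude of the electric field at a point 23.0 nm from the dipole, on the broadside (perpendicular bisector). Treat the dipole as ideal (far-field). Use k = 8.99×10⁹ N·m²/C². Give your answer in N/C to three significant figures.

On the perpendicular bisector E = kp/r³ (half the axial value at the same distance).
E = (8.99×10⁹)(3.60×10⁻³⁰) / (2.30×10⁻⁸)³ = 2660 N/C.

E ≈ 2660 N/C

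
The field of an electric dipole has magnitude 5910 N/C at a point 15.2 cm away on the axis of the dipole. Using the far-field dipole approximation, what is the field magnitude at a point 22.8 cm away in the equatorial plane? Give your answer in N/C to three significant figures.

E ≈ 876 N/C

Dipole fields scale as 1/r³ in the far field.
The axial field is twice the equatorial field at the same r, so the geometry factor is 1/2.
E₂ = E₁ · (1/2) · (r₁/r₂)³ = 5910 · 0.5 · (15.2/22.8)³.
(r₁/r₂)³ = (0.6667)³ = 0.2963.
E₂ ≈ 875.6 N/C.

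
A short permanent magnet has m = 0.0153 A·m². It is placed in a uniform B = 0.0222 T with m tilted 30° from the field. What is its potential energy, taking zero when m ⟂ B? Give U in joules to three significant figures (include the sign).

U ≈ -2.94×10⁻⁴ J

U = −m·B = −mB cosθ.
U = −(0.0153)(0.0222)·cos30° = -2.942×10⁻⁴ J.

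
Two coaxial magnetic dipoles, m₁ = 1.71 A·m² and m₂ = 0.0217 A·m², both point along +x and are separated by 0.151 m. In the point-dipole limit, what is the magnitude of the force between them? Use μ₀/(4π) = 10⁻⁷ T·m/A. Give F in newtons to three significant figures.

On-axis B of dipole 1: B = (μ₀/4π)·2m₁/r³. Force on dipole 2: F = m₂·dB/dr.
dB/dr = −(μ₀/4π)·6m₁/r⁴, so |F| = (μ₀/4π)·6m₁m₂/r⁴.
F = 6(10⁻⁷)(1.71)(0.0217)/(0.151)⁴ = 4.283×10⁻⁵ N.

F ≈ 4.28×10⁻⁵ N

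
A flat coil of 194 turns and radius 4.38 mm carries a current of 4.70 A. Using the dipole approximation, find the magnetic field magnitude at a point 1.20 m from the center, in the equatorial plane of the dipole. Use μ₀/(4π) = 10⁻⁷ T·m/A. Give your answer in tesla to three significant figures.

m = NIA = NIπa² = 194·(4.70)·π·(0.00438)² = 0.05495 A·m².
In the equatorial plane B = (μ₀/4π)·m/r³ (half the axial value).
B = (10⁻⁷)·(0.05495) / (1.20)³ = 3.180×10⁻⁹ T.

B ≈ 3.18×10⁻⁹ T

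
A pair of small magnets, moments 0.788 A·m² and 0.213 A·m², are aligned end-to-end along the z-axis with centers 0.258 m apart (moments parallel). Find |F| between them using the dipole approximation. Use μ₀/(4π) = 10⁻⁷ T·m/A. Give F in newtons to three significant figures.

F ≈ 2.27×10⁻⁵ N

On-axis B of dipole 1: B = (μ₀/4π)·2m₁/r³. Force on dipole 2: F = m₂·dB/dr.
dB/dr = −(μ₀/4π)·6m₁/r⁴, so |F| = (μ₀/4π)·6m₁m₂/r⁴.
F = 6(10⁻⁷)(0.788)(0.213)/(0.258)⁴ = 2.273×10⁻⁵ N.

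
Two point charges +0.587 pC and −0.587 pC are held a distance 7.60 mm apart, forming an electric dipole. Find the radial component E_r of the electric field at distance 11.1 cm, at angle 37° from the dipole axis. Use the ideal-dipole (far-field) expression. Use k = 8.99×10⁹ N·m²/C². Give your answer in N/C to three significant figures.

E_r ≈ 0.0468 N/C

Dipole moment p = qd = (5.87×10⁻¹³ C)(0.00760 m) = 4.461×10⁻¹⁵ C·m.
For a dipole, E_r = (2kp cosθ)/r³.
kp/r³ = (8.99×10⁹)(4.461×10⁻¹⁵)/(0.111)³ = 0.02932 N/C.
E_r = 2·0.02932·cos37° = 0.04684 N/C.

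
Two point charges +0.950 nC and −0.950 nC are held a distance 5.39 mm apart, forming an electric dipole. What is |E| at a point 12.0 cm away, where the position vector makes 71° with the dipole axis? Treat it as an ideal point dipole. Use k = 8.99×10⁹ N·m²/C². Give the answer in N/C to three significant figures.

Dipole moment p = qd = (9.50×10⁻¹⁰ C)(0.00539 m) = 5.121×10⁻¹² C·m.
At angle θ the dipole field magnitude is E = (kp/r³)·√(1 + 3cos²θ).
kp/r³ = (8.99×10⁹)(5.121×10⁻¹²) / (0.120)³ = 26.64 N/C.
√(1 + 3cos²71°) = √(1 + 3·0.1060) = √1.3180 ≈ 1.1480.
E ≈ 26.64 × 1.148 = 30.59 N/C.

E ≈ 30.6 N/C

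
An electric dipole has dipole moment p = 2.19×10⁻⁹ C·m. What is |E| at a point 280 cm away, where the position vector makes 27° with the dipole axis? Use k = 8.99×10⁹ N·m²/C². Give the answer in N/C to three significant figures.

At angle θ the dipole field magnitude is E = (kp/r³)·√(1 + 3cos²θ).
kp/r³ = (8.99×10⁹)(2.19×10⁻⁹) / (2.80)³ = 0.8969 N/C.
√(1 + 3cos²27°) = √(1 + 3·0.7939) = √3.3817 ≈ 1.8389.
E ≈ 0.8969 × 1.839 = 1.649 N/C.

E ≈ 1.65 N/C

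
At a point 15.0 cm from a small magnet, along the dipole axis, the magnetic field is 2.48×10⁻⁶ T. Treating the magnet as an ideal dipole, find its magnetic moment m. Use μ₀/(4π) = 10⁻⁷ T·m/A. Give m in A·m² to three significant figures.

m ≈ 0.0418 A·m²

On axis B = (μ₀/4π)·2m/r³, so m = Br³·4π/(μ₀·2).
m = (2.48×10⁻⁶)·(0.150)³ / (2·10⁻⁷) = 0.04185 A·m².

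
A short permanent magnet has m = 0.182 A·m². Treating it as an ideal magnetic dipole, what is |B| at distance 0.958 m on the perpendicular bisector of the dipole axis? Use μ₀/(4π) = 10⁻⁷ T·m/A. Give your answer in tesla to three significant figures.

In the equatorial plane B = (μ₀/4π)·m/r³ (half the axial value).
B = (10⁻⁷)·(0.182) / (0.958)³ = 2.070×10⁻⁸ T.

B ≈ 2.07×10⁻⁸ T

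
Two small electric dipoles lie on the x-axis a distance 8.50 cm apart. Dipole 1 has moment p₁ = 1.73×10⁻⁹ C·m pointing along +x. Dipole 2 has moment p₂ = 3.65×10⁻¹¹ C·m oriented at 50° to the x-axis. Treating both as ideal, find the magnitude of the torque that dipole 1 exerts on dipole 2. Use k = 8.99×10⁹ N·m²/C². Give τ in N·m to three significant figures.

τ ≈ 1.42×10⁻⁶ N·m

The second dipole sits on the axis of the first, so the field there is axial: E₁ = 2kp₁/r³ along +x.
E₁ = 2(8.99×10⁹)(1.73×10⁻⁹)/(0.0850)³ = 5.065×10⁴ N/C.
Torque on the second dipole: τ = p₂ E₁ sinθ.
τ = (3.65×10⁻¹¹)(5.065×10⁴)·sin50° = 1.416×10⁻⁶ N·m.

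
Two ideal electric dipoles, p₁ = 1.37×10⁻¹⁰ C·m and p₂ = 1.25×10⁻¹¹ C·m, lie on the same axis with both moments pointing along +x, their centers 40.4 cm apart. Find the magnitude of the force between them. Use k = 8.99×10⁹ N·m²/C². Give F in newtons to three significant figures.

On-axis field of dipole 1 at distance r: E = 2kp₁/r³. Force on dipole 2 is F = p₂·dE/dr (gradient along axis).
dE/dr = −6kp₁/r⁴, so |F| = 6kp₁p₂/r⁴ (attractive for aligned moments).
F = 6(8.99×10⁹)(1.37×10⁻¹⁰)(1.25×10⁻¹¹)/(0.404)⁴ = 3.467×10⁻⁹ N.

F ≈ 3.47×10⁻⁹ N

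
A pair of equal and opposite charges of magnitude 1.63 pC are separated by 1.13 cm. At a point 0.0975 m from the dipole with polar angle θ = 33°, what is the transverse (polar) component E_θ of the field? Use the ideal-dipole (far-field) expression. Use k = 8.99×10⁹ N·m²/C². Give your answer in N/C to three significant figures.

Dipole moment p = qd = (1.63×10⁻¹² C)(0.0113 m) = 1.842×10⁻¹⁴ C·m.
For a dipole, E_θ = (kp sinθ)/r³.
kp/r³ = (8.99×10⁹)(1.842×10⁻¹⁴)/(0.0975)³ = 0.1787 N/C.
E_θ = 0.1787·sin33° = 0.09731 N/C.

E_θ ≈ 0.0973 N/C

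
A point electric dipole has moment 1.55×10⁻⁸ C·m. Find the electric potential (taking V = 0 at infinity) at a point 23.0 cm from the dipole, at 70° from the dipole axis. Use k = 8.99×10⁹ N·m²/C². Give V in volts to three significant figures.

The dipole potential is V = kp cosθ / r².
V = (8.99×10⁹)(1.55×10⁻⁸)·cos70° / (0.230)² = 900.9 V.

V ≈ 901 V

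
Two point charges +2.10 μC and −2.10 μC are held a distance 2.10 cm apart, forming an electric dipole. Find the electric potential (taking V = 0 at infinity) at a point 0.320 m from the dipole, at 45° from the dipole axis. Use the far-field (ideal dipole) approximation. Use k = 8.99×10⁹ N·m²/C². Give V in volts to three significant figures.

Dipole moment p = qd = (2.10×10⁻⁶ C)(0.0210 m) = 4.41×10⁻⁸ C·m.
The dipole potential is V = kp cosθ / r².
V = (8.99×10⁹)(4.41×10⁻⁸)·cos45° / (0.320)² = 2738 V.

V ≈ 2740 V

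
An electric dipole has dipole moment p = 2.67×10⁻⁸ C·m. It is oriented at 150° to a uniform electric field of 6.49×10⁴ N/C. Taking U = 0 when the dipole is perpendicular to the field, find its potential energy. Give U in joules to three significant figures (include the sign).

U = −p·E = −pE cosθ.
U = −(2.67×10⁻⁸)(6.49×10⁴)·cos150° = 0.001501 J.

U ≈ 0.00150 J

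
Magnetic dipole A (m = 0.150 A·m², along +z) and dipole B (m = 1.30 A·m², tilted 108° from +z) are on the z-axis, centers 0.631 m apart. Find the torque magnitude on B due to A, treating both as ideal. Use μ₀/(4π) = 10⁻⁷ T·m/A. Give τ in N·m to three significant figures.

τ ≈ 1.48×10⁻⁷ N·m

Dipole B is on the axis of dipole A, so B₁ there is axial: B₁ = (μ₀/4π)·2m₁/r³ along +z.
B₁ = 2(10⁻⁷)(0.150)/(0.631)³ = 1.194×10⁻⁷ T.
τ = m₂ B₁ sinθ.
τ = (1.30)(1.194×10⁻⁷)·sin108° = 1.476×10⁻⁷ N·m.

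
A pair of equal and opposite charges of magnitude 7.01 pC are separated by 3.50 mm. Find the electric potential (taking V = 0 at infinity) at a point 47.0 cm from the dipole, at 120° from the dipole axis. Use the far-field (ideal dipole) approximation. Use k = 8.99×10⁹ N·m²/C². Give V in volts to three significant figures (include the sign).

Dipole moment p = qd = (7.01×10⁻¹² C)(0.00350 m) = 2.454×10⁻¹⁴ C·m.
The dipole potential is V = kp cosθ / r².
V = (8.99×10⁹)(2.454×10⁻¹⁴)·cos120° / (0.470)² = -4.994×10⁻⁴ V.

V ≈ -4.99×10⁻⁴ V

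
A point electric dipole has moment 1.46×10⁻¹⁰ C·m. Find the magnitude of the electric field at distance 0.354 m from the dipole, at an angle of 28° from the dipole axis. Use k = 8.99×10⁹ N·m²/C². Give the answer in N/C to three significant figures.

E ≈ 54.1 N/C

At angle θ the dipole field magnitude is E = (kp/r³)·√(1 + 3cos²θ).
kp/r³ = (8.99×10⁹)(1.46×10⁻¹⁰) / (0.354)³ = 29.59 N/C.
√(1 + 3cos²28°) = √(1 + 3·0.7796) = √3.3388 ≈ 1.8272.
E ≈ 29.59 × 1.827 = 54.06 N/C.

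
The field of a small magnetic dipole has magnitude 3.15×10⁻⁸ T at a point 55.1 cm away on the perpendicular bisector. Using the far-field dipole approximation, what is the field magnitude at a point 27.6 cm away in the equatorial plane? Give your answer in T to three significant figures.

Dipole fields scale as 1/r³ in the far field; the geometry is the same at both points.
B₂ = B₁ · (r₁/r₂)³ = 3.15×10⁻⁸ · (55.1/27.6)³.
(r₁/r₂)³ = (1.996)³ = 7.957.
B₂ ≈ 2.506×10⁻⁷ T.

B ≈ 2.51×10⁻⁷ T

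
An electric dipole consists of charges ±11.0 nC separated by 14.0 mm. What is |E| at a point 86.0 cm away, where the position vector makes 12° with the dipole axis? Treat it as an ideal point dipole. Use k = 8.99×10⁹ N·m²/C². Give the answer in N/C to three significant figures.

E ≈ 4.28 N/C

Dipole moment p = qd = (1.10×10⁻⁸ C)(0.0140 m) = 1.54×10⁻¹⁰ C·m.
At angle θ the dipole field magnitude is E = (kp/r³)·√(1 + 3cos²θ).
kp/r³ = (8.99×10⁹)(1.54×10⁻¹⁰) / (0.860)³ = 2.177 N/C.
√(1 + 3cos²12°) = √(1 + 3·0.9568) = √3.8703 ≈ 1.9673.
E ≈ 2.177 × 1.967 = 4.282 N/C.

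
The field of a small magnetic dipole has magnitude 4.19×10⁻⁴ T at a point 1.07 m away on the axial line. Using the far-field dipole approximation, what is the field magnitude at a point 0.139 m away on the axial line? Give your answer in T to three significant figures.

B ≈ 0.191 T

Dipole fields scale as 1/r³ in the far field; the geometry is the same at both points.
B₂ = B₁ · (r₁/r₂)³ = 4.19×10⁻⁴ · (1.07/0.139)³.
(r₁/r₂)³ = (7.698)³ = 456.1.
B₂ ≈ 0.1911 T.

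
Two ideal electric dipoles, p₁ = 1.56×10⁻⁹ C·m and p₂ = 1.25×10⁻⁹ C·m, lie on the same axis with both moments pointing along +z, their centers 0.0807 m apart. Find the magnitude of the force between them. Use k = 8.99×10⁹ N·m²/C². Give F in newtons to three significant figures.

F ≈ 0.00248 N

On-axis field of dipole 1 at distance r: E = 2kp₁/r³. Force on dipole 2 is F = p₂·dE/dr (gradient along axis).
dE/dr = −6kp₁/r⁴, so |F| = 6kp₁p₂/r⁴ (attractive for aligned moments).
F = 6(8.99×10⁹)(1.56×10⁻⁹)(1.25×10⁻⁹)/(0.0807)⁴ = 0.002480 N.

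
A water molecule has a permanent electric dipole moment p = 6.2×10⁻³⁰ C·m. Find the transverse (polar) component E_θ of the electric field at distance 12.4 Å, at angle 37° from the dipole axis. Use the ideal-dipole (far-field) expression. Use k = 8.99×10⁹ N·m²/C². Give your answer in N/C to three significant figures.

For a dipole, E_θ = (kp sinθ)/r³.
kp/r³ = (8.99×10⁹)(6.20×10⁻³⁰)/(1.24×10⁻⁹)³ = 2.923×10⁷ N/C.
E_θ = 2.923×10⁷·sin37° = 1.759×10⁷ N/C.

E_θ ≈ 1.76×10⁷ N/C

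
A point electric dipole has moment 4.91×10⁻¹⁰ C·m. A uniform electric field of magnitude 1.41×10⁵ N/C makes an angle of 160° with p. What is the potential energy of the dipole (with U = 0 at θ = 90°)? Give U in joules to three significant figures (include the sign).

U ≈ 6.51×10⁻⁵ J

U = −p·E = −pE cosθ.
U = −(4.91×10⁻¹⁰)(1.41×10⁵)·cos160° = 6.506×10⁻⁵ J.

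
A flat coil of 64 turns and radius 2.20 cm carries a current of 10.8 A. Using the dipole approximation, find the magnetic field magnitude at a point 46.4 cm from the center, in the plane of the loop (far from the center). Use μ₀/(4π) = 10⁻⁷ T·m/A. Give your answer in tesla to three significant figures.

B ≈ 1.05×10⁻⁶ T

m = NIA = NIπa² = 64·(10.8)·π·(0.0220)² = 1.051 A·m².
In the equatorial plane B = (μ₀/4π)·m/r³ (half the axial value).
B = (10⁻⁷)·(1.051) / (0.464)³ = 1.052×10⁻⁶ T.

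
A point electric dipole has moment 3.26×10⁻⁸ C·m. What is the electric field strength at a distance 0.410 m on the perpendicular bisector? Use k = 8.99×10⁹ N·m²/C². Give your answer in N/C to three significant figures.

On the perpendicular bisector E = kp/r³ (half the axial value at the same distance).
E = (8.99×10⁹)(3.26×10⁻⁸) / (0.410)³ = 4252 N/C.

E ≈ 4250 N/C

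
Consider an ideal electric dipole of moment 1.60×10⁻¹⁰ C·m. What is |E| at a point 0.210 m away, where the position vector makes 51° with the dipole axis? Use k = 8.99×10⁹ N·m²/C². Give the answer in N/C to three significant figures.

E ≈ 230 N/C

At angle θ the dipole field magnitude is E = (kp/r³)·√(1 + 3cos²θ).
kp/r³ = (8.99×10⁹)(1.60×10⁻¹⁰) / (0.210)³ = 155.3 N/C.
√(1 + 3cos²51°) = √(1 + 3·0.3960) = √2.1881 ≈ 1.4792.
E ≈ 155.3 × 1.479 = 229.8 N/C.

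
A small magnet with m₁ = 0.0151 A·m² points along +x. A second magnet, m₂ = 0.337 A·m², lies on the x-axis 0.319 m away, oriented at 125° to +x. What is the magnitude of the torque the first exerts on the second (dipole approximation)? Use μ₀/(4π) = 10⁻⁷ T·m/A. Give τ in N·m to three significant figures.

Dipole B is on the axis of dipole A, so B₁ there is axial: B₁ = (μ₀/4π)·2m₁/r³ along +x.
B₁ = 2(10⁻⁷)(0.0151)/(0.319)³ = 9.303×10⁻⁸ T.
τ = m₂ B₁ sinθ.
τ = (0.337)(9.303×10⁻⁸)·sin125° = 2.568×10⁻⁸ N·m.

τ ≈ 2.57×10⁻⁸ N·m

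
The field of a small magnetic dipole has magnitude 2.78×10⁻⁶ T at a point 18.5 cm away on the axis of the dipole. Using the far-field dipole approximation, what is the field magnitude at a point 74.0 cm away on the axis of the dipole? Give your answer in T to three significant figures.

Dipole fields scale as 1/r³ in the far field; the geometry is the same at both points.
B₂ = B₁ · (r₁/r₂)³ = 2.78×10⁻⁶ · (18.5/74.0)³.
(r₁/r₂)³ = (0.25)³ = 0.01562.
B₂ ≈ 4.344×10⁻⁸ T.

B ≈ 4.34×10⁻⁸ T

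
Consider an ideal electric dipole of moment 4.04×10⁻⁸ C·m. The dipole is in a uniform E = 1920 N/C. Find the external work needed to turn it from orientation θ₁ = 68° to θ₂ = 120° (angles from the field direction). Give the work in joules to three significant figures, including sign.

W ≈ 6.78×10⁻⁵ J

W_ext = ΔU = U(θ₂) − U(θ₁) = −pE cosθ₂ − (−pE cosθ₁) = pE(cosθ₁ − cosθ₂).
W = (4.04×10⁻⁸)(1920)·(cos68° − cos120°) = (7.757×10⁻⁵)·(+0.8746) = 6.784×10⁻⁵ J.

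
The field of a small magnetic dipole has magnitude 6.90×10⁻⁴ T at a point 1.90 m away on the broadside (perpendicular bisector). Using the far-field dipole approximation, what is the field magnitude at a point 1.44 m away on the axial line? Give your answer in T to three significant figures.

Dipole fields scale as 1/r³ in the far field.
The axial field is twice the equatorial field at the same r, so the geometry factor is 2/1.
B₂ = B₁ · (2/1) · (r₁/r₂)³ = 6.90×10⁻⁴ · 2 · (1.90/1.44)³.
(r₁/r₂)³ = (1.319)³ = 2.297.
B₂ ≈ 0.003170 T.

B ≈ 0.00317 T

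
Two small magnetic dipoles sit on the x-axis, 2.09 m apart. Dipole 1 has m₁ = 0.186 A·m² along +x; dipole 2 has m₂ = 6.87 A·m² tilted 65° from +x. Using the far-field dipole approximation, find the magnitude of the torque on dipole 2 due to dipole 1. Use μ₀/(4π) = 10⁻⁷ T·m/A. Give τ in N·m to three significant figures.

Dipole B is on the axis of dipole A, so B₁ there is axial: B₁ = (μ₀/4π)·2m₁/r³ along +x.
B₁ = 2(10⁻⁷)(0.186)/(2.09)³ = 4.075×10⁻⁹ T.
τ = m₂ B₁ sinθ.
τ = (6.87)(4.075×10⁻⁹)·sin65° = 2.537×10⁻⁸ N·m.

τ ≈ 2.54×10⁻⁸ N·m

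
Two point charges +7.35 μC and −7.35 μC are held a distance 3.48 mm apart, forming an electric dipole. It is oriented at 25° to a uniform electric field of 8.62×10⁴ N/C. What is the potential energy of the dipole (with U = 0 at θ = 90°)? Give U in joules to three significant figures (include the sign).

U ≈ -0.00200 J

Dipole moment p = qd = (7.35×10⁻⁶ C)(0.00348 m) = 2.558×10⁻⁸ C·m.
U = −p·E = −pE cosθ.
U = −(2.558×10⁻⁸)(8.62×10⁴)·cos25° = -0.001998 J.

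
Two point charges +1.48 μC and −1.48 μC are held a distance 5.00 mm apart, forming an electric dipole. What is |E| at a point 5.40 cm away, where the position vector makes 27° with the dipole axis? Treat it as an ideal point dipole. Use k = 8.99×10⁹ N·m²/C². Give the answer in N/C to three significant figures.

E ≈ 7.77×10⁵ N/C

Dipole moment p = qd = (1.48×10⁻⁶ C)(0.00500 m) = 7.40×10⁻⁹ C·m.
At angle θ the dipole field magnitude is E = (kp/r³)·√(1 + 3cos²θ).
kp/r³ = (8.99×10⁹)(7.40×10⁻⁹) / (0.0540)³ = 4.225×10⁵ N/C.
√(1 + 3cos²27°) = √(1 + 3·0.7939) = √3.3817 ≈ 1.8389.
E ≈ 4.225×10⁵ × 1.839 = 7.769×10⁵ N/C.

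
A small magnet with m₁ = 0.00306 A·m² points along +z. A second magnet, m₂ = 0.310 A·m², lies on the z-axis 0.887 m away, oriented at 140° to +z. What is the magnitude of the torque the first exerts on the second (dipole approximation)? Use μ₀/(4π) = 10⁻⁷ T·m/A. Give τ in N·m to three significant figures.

Dipole B is on the axis of dipole A, so B₁ there is axial: B₁ = (μ₀/4π)·2m₁/r³ along +z.
B₁ = 2(10⁻⁷)(0.00306)/(0.887)³ = 8.770×10⁻¹⁰ T.
τ = m₂ B₁ sinθ.
τ = (0.310)(8.770×10⁻¹⁰)·sin140° = 1.747×10⁻¹⁰ N·m.

τ ≈ 1.75×10⁻¹⁰ N·m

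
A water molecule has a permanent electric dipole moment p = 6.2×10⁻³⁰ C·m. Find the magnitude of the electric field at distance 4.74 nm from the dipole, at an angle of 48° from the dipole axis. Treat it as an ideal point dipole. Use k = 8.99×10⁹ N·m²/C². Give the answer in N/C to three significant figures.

E ≈ 8.01×10⁵ N/C

At angle θ the dipole field magnitude is E = (kp/r³)·√(1 + 3cos²θ).
kp/r³ = (8.99×10⁹)(6.20×10⁻³⁰) / (4.74×10⁻⁹)³ = 5.234×10⁵ N/C.
√(1 + 3cos²48°) = √(1 + 3·0.4477) = √2.3432 ≈ 1.5308.
E ≈ 5.234×10⁵ × 1.531 = 8.012×10⁵ N/C.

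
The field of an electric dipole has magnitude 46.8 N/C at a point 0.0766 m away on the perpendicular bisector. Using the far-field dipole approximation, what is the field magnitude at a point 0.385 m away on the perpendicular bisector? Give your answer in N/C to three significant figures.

Dipole fields scale as 1/r³ in the far field; the geometry is the same at both points.
E₂ = E₁ · (r₁/r₂)³ = 46.8 · (0.0766/0.385)³.
(r₁/r₂)³ = (0.199)³ = 0.007876.
E₂ ≈ 0.3686 N/C.

E ≈ 0.369 N/C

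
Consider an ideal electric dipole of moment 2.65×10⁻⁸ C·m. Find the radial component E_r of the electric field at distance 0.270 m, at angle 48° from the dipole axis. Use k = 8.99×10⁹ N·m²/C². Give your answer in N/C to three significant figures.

For a dipole, E_r = (2kp cosθ)/r³.
kp/r³ = (8.99×10⁹)(2.65×10⁻⁸)/(0.270)³ = 1.210×10⁴ N/C.
E_r = 2·1.210×10⁴·cos48° = 1.620×10⁴ N/C.

E_r ≈ 1.62×10⁴ N/C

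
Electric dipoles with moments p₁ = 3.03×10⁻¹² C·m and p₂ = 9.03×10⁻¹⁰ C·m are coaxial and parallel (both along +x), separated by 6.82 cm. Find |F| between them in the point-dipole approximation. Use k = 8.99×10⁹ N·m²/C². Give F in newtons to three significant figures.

F ≈ 6.82×10⁻⁶ N

On-axis field of dipole 1 at distance r: E = 2kp₁/r³. Force on dipole 2 is F = p₂·dE/dr (gradient along axis).
dE/dr = −6kp₁/r⁴, so |F| = 6kp₁p₂/r⁴ (attractive for aligned moments).
F = 6(8.99×10⁹)(3.03×10⁻¹²)(9.03×10⁻¹⁰)/(0.0682)⁴ = 6.822×10⁻⁶ N.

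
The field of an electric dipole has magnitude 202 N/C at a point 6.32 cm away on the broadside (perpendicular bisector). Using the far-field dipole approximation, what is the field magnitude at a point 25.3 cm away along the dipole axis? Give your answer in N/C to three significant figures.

Dipole fields scale as 1/r³ in the far field.
The axial field is twice the equatorial field at the same r, so the geometry factor is 2/1.
E₂ = E₁ · (2/1) · (r₁/r₂)³ = 202 · 2 · (6.32/25.3)³.
(r₁/r₂)³ = (0.2498)³ = 0.01559.
E₂ ≈ 6.298 N/C.

E ≈ 6.30 N/C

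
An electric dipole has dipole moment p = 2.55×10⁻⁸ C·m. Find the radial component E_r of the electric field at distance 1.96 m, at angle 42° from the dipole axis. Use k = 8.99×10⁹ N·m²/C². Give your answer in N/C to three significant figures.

For a dipole, E_r = (2kp cosθ)/r³.
kp/r³ = (8.99×10⁹)(2.55×10⁻⁸)/(1.96)³ = 30.45 N/C.
E_r = 2·30.45·cos42° = 45.25 N/C.

E_r ≈ 45.3 N/C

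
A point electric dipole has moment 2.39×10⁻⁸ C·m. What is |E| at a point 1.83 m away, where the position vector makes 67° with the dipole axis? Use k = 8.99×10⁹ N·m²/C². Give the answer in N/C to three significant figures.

E ≈ 42.3 N/C

At angle θ the dipole field magnitude is E = (kp/r³)·√(1 + 3cos²θ).
kp/r³ = (8.99×10⁹)(2.39×10⁻⁸) / (1.83)³ = 35.06 N/C.
√(1 + 3cos²67°) = √(1 + 3·0.1527) = √1.4580 ≈ 1.2075.
E ≈ 35.06 × 1.207 = 42.33 N/C.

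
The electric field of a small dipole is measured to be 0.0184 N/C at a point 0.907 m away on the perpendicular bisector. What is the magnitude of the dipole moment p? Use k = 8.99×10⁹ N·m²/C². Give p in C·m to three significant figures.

p ≈ 1.53×10⁻¹² C·m

In the equatorial plane E = kp/r³, so p = Er³/(k).
p = (0.0184)·(0.907)³ / (8.99×10⁹) = 1.527×10⁻¹² C·m.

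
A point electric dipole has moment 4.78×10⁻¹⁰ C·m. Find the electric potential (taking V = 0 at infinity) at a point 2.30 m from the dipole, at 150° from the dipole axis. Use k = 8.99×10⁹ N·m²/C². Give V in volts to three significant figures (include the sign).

The dipole potential is V = kp cosθ / r².
V = (8.99×10⁹)(4.78×10⁻¹⁰)·cos150° / (2.30)² = -0.7035 V.

V ≈ -0.703 V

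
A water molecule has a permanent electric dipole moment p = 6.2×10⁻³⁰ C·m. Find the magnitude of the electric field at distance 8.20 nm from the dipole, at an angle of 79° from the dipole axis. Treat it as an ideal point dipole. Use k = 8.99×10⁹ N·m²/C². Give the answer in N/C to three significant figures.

E ≈ 1.06×10⁵ N/C

At angle θ the dipole field magnitude is E = (kp/r³)·√(1 + 3cos²θ).
kp/r³ = (8.99×10⁹)(6.20×10⁻³⁰) / (8.20×10⁻⁹)³ = 1.011×10⁵ N/C.
√(1 + 3cos²79°) = √(1 + 3·0.0364) = √1.1092 ≈ 1.0532.
E ≈ 1.011×10⁵ × 1.053 = 1.065×10⁵ N/C.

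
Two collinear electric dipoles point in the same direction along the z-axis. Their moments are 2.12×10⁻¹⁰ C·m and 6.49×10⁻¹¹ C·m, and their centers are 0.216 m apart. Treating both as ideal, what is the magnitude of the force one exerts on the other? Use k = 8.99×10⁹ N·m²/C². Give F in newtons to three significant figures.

F ≈ 3.41×10⁻⁷ N

On-axis field of dipole 1 at distance r: E = 2kp₁/r³. Force on dipole 2 is F = p₂·dE/dr (gradient along axis).
dE/dr = −6kp₁/r⁴, so |F| = 6kp₁p₂/r⁴ (attractive for aligned moments).
F = 6(8.99×10⁹)(2.12×10⁻¹⁰)(6.49×10⁻¹¹)/(0.216)⁴ = 3.409×10⁻⁷ N.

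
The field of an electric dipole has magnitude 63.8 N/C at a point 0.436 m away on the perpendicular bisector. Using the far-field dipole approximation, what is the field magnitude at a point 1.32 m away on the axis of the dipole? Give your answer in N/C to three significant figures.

E ≈ 4.60 N/C

Dipole fields scale as 1/r³ in the far field.
The axial field is twice the equatorial field at the same r, so the geometry factor is 2/1.
E₂ = E₁ · (2/1) · (r₁/r₂)³ = 63.8 · 2 · (0.436/1.32)³.
(r₁/r₂)³ = (0.3303)³ = 0.03604.
E₂ ≈ 4.598 N/C.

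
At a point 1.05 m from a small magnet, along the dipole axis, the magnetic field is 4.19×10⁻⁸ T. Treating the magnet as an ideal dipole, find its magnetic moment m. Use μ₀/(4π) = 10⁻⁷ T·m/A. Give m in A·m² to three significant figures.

m ≈ 0.243 A·m²

On axis B = (μ₀/4π)·2m/r³, so m = Br³·4π/(μ₀·2).
m = (4.19×10⁻⁸)·(1.05)³ / (2·10⁻⁷) = 0.2425 A·m².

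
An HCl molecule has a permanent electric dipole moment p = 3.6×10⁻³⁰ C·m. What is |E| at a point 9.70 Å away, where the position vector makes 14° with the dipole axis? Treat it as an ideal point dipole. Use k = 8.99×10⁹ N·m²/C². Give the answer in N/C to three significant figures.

E ≈ 6.93×10⁷ N/C

At angle θ the dipole field magnitude is E = (kp/r³)·√(1 + 3cos²θ).
kp/r³ = (8.99×10⁹)(3.60×10⁻³⁰) / (9.70×10⁻¹⁰)³ = 3.546×10⁷ N/C.
√(1 + 3cos²14°) = √(1 + 3·0.9415) = √3.8244 ≈ 1.9556.
E ≈ 3.546×10⁷ × 1.956 = 6.935×10⁷ N/C.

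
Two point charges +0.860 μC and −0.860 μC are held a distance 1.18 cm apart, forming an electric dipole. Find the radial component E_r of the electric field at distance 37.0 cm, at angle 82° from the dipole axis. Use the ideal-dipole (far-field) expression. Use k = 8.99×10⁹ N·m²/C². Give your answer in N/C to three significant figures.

E_r ≈ 501 N/C

Dipole moment p = qd = (8.60×10⁻⁷ C)(0.0118 m) = 1.015×10⁻⁸ C·m.
For a dipole, E_r = (2kp cosθ)/r³.
kp/r³ = (8.99×10⁹)(1.015×10⁻⁸)/(0.370)³ = 1801 N/C.
E_r = 2·1801·cos82° = 501.4 N/C.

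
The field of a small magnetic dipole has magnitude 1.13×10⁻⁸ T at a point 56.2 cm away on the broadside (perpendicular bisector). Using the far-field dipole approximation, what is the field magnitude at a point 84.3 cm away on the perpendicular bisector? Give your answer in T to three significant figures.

Dipole fields scale as 1/r³ in the far field; the geometry is the same at both points.
B₂ = B₁ · (r₁/r₂)³ = 1.13×10⁻⁸ · (56.2/84.3)³.
(r₁/r₂)³ = (0.6667)³ = 0.2963.
B₂ ≈ 3.348×10⁻⁹ T.

B ≈ 3.35×10⁻⁹ T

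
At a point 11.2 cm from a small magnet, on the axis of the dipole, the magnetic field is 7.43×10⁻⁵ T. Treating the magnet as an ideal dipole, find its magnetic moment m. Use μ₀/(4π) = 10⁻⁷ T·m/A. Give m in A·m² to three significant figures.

On axis B = (μ₀/4π)·2m/r³, so m = Br³·4π/(μ₀·2).
m = (7.43×10⁻⁵)·(0.112)³ / (2·10⁻⁷) = 0.5219 A·m².

m ≈ 0.522 A·m²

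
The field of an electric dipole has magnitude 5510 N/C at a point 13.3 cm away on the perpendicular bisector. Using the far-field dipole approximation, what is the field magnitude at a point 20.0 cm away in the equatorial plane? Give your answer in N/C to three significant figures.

E ≈ 1620 N/C

Dipole fields scale as 1/r³ in the far field; the geometry is the same at both points.
E₂ = E₁ · (r₁/r₂)³ = 5510 · (13.3/20.0)³.
(r₁/r₂)³ = (0.665)³ = 0.2941.
E₂ ≈ 1620 N/C.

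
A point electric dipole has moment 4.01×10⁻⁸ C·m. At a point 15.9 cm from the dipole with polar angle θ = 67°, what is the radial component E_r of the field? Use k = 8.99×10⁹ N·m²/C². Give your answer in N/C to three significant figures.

E_r ≈ 7.01×10⁴ N/C

For a dipole, E_r = (2kp cosθ)/r³.
kp/r³ = (8.99×10⁹)(4.01×10⁻⁸)/(0.159)³ = 8.968×10⁴ N/C.
E_r = 2·8.968×10⁴·cos67° = 7.008×10⁴ N/C.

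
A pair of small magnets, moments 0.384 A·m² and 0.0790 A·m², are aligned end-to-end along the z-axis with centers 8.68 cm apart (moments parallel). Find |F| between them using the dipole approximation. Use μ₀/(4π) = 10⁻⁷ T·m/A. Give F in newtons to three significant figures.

On-axis B of dipole 1: B = (μ₀/4π)·2m₁/r³. Force on dipole 2: F = m₂·dB/dr.
dB/dr = −(μ₀/4π)·6m₁/r⁴, so |F| = (μ₀/4π)·6m₁m₂/r⁴.
F = 6(10⁻⁷)(0.384)(0.0790)/(0.0868)⁴ = 3.206×10⁻⁴ N.

F ≈ 3.21×10⁻⁴ N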